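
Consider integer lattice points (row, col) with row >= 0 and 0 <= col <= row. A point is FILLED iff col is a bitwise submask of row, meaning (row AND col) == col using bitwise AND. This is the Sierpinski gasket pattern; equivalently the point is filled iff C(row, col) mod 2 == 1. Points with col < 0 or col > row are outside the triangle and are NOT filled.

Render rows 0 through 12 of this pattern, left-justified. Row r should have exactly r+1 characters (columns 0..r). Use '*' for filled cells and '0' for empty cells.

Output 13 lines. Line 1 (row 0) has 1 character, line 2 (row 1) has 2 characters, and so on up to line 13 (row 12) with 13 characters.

Answer: *
**
*0*
****
*000*
**00**
*0*0*0*
********
*0000000*
**000000**
*0*00000*0*
****0000****
*000*000*000*

Derivation:
r0=0: *
r1=1: **
r2=10: *0*
r3=11: ****
r4=100: *000*
r5=101: **00**
r6=110: *0*0*0*
r7=111: ********
r8=1000: *0000000*
r9=1001: **000000**
r10=1010: *0*00000*0*
r11=1011: ****0000****
r12=1100: *000*000*000*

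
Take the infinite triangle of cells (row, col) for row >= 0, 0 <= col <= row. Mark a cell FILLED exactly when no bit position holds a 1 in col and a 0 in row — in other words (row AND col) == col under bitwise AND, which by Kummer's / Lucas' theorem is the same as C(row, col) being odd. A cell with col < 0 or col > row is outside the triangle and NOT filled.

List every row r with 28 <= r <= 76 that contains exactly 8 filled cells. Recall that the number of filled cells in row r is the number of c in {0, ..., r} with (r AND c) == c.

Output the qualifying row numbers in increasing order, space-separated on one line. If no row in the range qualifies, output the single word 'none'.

Answer: 28 35 37 38 41 42 44 49 50 52 56 67 69 70 73 74 76

Derivation:
Row r has 2^popcount(r) filled cells, so we need popcount(r) = log2(8) = 3.
Scan r = 28..76 and keep those with exactly 3 one-bits:
r=28=11100 popcount=3 -> KEEP
r=29=11101 popcount=4 -> skip
r=30=11110 popcount=4 -> skip
r=31=11111 popcount=5 -> skip
r=32=100000 popcount=1 -> skip
r=33=100001 popcount=2 -> skip
r=34=100010 popcount=2 -> skip
r=35=100011 popcount=3 -> KEEP
r=36=100100 popcount=2 -> skip
r=37=100101 popcount=3 -> KEEP
r=38=100110 popcount=3 -> KEEP
r=39=100111 popcount=4 -> skip
r=40=101000 popcount=2 -> skip
r=41=101001 popcount=3 -> KEEP
r=42=101010 popcount=3 -> KEEP
r=43=101011 popcount=4 -> skip
r=44=101100 popcount=3 -> KEEP
r=45=101101 popcount=4 -> skip
r=46=101110 popcount=4 -> skip
r=47=101111 popcount=5 -> skip
r=48=110000 popcount=2 -> skip
r=49=110001 popcount=3 -> KEEP
r=50=110010 popcount=3 -> KEEP
r=51=110011 popcount=4 -> skip
r=52=110100 popcount=3 -> KEEP
r=53=110101 popcount=4 -> skip
r=54=110110 popcount=4 -> skip
r=55=110111 popcount=5 -> skip
r=56=111000 popcount=3 -> KEEP
r=57=111001 popcount=4 -> skip
r=58=111010 popcount=4 -> skip
r=59=111011 popcount=5 -> skip
r=60=111100 popcount=4 -> skip
r=61=111101 popcount=5 -> skip
r=62=111110 popcount=5 -> skip
r=63=111111 popcount=6 -> skip
r=64=1000000 popcount=1 -> skip
r=65=1000001 popcount=2 -> skip
r=66=1000010 popcount=2 -> skip
r=67=1000011 popcount=3 -> KEEP
r=68=1000100 popcount=2 -> skip
r=69=1000101 popcount=3 -> KEEP
r=70=1000110 popcount=3 -> KEEP
r=71=1000111 popcount=4 -> skip
r=72=1001000 popcount=2 -> skip
r=73=1001001 popcount=3 -> KEEP
r=74=1001010 popcount=3 -> KEEP
r=75=1001011 popcount=4 -> skip
r=76=1001100 popcount=3 -> KEEP
Kept rows: 28 35 37 38 41 42 44 49 50 52 56 67 69 70 73 74 76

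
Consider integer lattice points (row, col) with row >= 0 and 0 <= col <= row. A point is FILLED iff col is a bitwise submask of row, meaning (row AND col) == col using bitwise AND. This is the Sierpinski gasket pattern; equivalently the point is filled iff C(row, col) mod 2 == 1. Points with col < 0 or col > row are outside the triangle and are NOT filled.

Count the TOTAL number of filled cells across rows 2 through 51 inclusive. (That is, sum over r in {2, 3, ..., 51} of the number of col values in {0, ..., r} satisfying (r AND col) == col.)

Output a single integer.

Answer: 438

Derivation:
r2=10 pc1: +2 =2
r3=11 pc2: +4 =6
r4=100 pc1: +2 =8
r5=101 pc2: +4 =12
r6=110 pc2: +4 =16
r7=111 pc3: +8 =24
r8=1000 pc1: +2 =26
r9=1001 pc2: +4 =30
r10=1010 pc2: +4 =34
r11=1011 pc3: +8 =42
r12=1100 pc2: +4 =46
r13=1101 pc3: +8 =54
r14=1110 pc3: +8 =62
r15=1111 pc4: +16 =78
r16=10000 pc1: +2 =80
r17=10001 pc2: +4 =84
r18=10010 pc2: +4 =88
r19=10011 pc3: +8 =96
r20=10100 pc2: +4 =100
r21=10101 pc3: +8 =108
r22=10110 pc3: +8 =116
r23=10111 pc4: +16 =132
r24=11000 pc2: +4 =136
r25=11001 pc3: +8 =144
r26=11010 pc3: +8 =152
r27=11011 pc4: +16 =168
r28=11100 pc3: +8 =176
r29=11101 pc4: +16 =192
r30=11110 pc4: +16 =208
r31=11111 pc5: +32 =240
r32=100000 pc1: +2 =242
r33=100001 pc2: +4 =246
r34=100010 pc2: +4 =250
r35=100011 pc3: +8 =258
r36=100100 pc2: +4 =262
r37=100101 pc3: +8 =270
r38=100110 pc3: +8 =278
r39=100111 pc4: +16 =294
r40=101000 pc2: +4 =298
r41=101001 pc3: +8 =306
r42=101010 pc3: +8 =314
r43=101011 pc4: +16 =330
r44=101100 pc3: +8 =338
r45=101101 pc4: +16 =354
r46=101110 pc4: +16 =370
r47=101111 pc5: +32 =402
r48=110000 pc2: +4 =406
r49=110001 pc3: +8 =414
r50=110010 pc3: +8 =422
r51=110011 pc4: +16 =438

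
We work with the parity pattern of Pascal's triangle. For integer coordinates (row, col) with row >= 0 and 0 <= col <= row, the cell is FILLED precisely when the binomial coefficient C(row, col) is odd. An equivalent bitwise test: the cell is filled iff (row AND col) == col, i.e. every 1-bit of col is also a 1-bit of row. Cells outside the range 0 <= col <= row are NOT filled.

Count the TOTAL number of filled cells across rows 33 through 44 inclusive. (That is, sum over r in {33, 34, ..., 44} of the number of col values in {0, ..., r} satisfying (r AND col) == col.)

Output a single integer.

Answer: 96

Derivation:
r33=100001 pc2: +4 =4
r34=100010 pc2: +4 =8
r35=100011 pc3: +8 =16
r36=100100 pc2: +4 =20
r37=100101 pc3: +8 =28
r38=100110 pc3: +8 =36
r39=100111 pc4: +16 =52
r40=101000 pc2: +4 =56
r41=101001 pc3: +8 =64
r42=101010 pc3: +8 =72
r43=101011 pc4: +16 =88
r44=101100 pc3: +8 =96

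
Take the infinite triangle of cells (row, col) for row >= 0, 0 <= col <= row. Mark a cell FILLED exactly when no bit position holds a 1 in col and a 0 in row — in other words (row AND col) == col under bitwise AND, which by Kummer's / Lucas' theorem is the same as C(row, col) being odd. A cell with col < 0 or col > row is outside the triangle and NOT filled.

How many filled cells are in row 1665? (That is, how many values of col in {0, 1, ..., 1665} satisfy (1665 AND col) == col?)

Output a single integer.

Answer: 16

Derivation:
1665 in binary = 11010000001
popcount(1665) = number of 1-bits in 11010000001 = 4
A col c satisfies (1665 AND c) == c iff every set bit of c is also set in 1665; each of the 4 set bits of 1665 can independently be on or off in c.
count = 2^4 = 16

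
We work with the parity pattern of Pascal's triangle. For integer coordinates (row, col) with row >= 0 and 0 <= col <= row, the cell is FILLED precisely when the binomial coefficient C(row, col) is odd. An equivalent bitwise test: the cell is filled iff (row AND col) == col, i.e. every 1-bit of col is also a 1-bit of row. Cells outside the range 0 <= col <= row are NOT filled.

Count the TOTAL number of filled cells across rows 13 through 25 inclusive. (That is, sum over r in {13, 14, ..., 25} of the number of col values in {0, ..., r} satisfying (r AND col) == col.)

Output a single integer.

Answer: 98

Derivation:
r13=1101 pc3: +8 =8
r14=1110 pc3: +8 =16
r15=1111 pc4: +16 =32
r16=10000 pc1: +2 =34
r17=10001 pc2: +4 =38
r18=10010 pc2: +4 =42
r19=10011 pc3: +8 =50
r20=10100 pc2: +4 =54
r21=10101 pc3: +8 =62
r22=10110 pc3: +8 =70
r23=10111 pc4: +16 =86
r24=11000 pc2: +4 =90
r25=11001 pc3: +8 =98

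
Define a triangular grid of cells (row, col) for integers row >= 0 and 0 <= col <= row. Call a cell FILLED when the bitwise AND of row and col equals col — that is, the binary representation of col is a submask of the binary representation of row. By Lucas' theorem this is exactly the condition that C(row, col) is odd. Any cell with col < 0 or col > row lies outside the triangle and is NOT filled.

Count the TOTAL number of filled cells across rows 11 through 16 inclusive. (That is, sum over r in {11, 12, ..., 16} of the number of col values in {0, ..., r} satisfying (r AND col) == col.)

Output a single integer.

r11=1011 pc3: +8 =8
r12=1100 pc2: +4 =12
r13=1101 pc3: +8 =20
r14=1110 pc3: +8 =28
r15=1111 pc4: +16 =44
r16=10000 pc1: +2 =46

Answer: 46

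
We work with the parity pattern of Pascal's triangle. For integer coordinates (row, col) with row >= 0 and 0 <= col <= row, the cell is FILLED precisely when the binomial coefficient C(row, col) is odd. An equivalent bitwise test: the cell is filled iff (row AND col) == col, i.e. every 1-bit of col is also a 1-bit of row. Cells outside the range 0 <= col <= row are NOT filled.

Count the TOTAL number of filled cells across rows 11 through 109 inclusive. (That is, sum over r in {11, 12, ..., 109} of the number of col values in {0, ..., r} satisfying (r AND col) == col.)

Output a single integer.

r11=1011 pc3: +8 =8
r12=1100 pc2: +4 =12
r13=1101 pc3: +8 =20
r14=1110 pc3: +8 =28
r15=1111 pc4: +16 =44
r16=10000 pc1: +2 =46
r17=10001 pc2: +4 =50
r18=10010 pc2: +4 =54
r19=10011 pc3: +8 =62
r20=10100 pc2: +4 =66
r21=10101 pc3: +8 =74
r22=10110 pc3: +8 =82
r23=10111 pc4: +16 =98
r24=11000 pc2: +4 =102
r25=11001 pc3: +8 =110
r26=11010 pc3: +8 =118
r27=11011 pc4: +16 =134
r28=11100 pc3: +8 =142
r29=11101 pc4: +16 =158
r30=11110 pc4: +16 =174
r31=11111 pc5: +32 =206
r32=100000 pc1: +2 =208
r33=100001 pc2: +4 =212
r34=100010 pc2: +4 =216
r35=100011 pc3: +8 =224
r36=100100 pc2: +4 =228
r37=100101 pc3: +8 =236
r38=100110 pc3: +8 =244
r39=100111 pc4: +16 =260
r40=101000 pc2: +4 =264
r41=101001 pc3: +8 =272
r42=101010 pc3: +8 =280
r43=101011 pc4: +16 =296
r44=101100 pc3: +8 =304
r45=101101 pc4: +16 =320
r46=101110 pc4: +16 =336
r47=101111 pc5: +32 =368
r48=110000 pc2: +4 =372
r49=110001 pc3: +8 =380
r50=110010 pc3: +8 =388
r51=110011 pc4: +16 =404
r52=110100 pc3: +8 =412
r53=110101 pc4: +16 =428
r54=110110 pc4: +16 =444
r55=110111 pc5: +32 =476
r56=111000 pc3: +8 =484
r57=111001 pc4: +16 =500
r58=111010 pc4: +16 =516
r59=111011 pc5: +32 =548
r60=111100 pc4: +16 =564
r61=111101 pc5: +32 =596
r62=111110 pc5: +32 =628
r63=111111 pc6: +64 =692
r64=1000000 pc1: +2 =694
r65=1000001 pc2: +4 =698
r66=1000010 pc2: +4 =702
r67=1000011 pc3: +8 =710
r68=1000100 pc2: +4 =714
r69=1000101 pc3: +8 =722
r70=1000110 pc3: +8 =730
r71=1000111 pc4: +16 =746
r72=1001000 pc2: +4 =750
r73=1001001 pc3: +8 =758
r74=1001010 pc3: +8 =766
r75=1001011 pc4: +16 =782
r76=1001100 pc3: +8 =790
r77=1001101 pc4: +16 =806
r78=1001110 pc4: +16 =822
r79=1001111 pc5: +32 =854
r80=1010000 pc2: +4 =858
r81=1010001 pc3: +8 =866
r82=1010010 pc3: +8 =874
r83=1010011 pc4: +16 =890
r84=1010100 pc3: +8 =898
r85=1010101 pc4: +16 =914
r86=1010110 pc4: +16 =930
r87=1010111 pc5: +32 =962
r88=1011000 pc3: +8 =970
r89=1011001 pc4: +16 =986
r90=1011010 pc4: +16 =1002
r91=1011011 pc5: +32 =1034
r92=1011100 pc4: +16 =1050
r93=1011101 pc5: +32 =1082
r94=1011110 pc5: +32 =1114
r95=1011111 pc6: +64 =1178
r96=1100000 pc2: +4 =1182
r97=1100001 pc3: +8 =1190
r98=1100010 pc3: +8 =1198
r99=1100011 pc4: +16 =1214
r100=1100100 pc3: +8 =1222
r101=1100101 pc4: +16 =1238
r102=1100110 pc4: +16 =1254
r103=1100111 pc5: +32 =1286
r104=1101000 pc3: +8 =1294
r105=1101001 pc4: +16 =1310
r106=1101010 pc4: +16 =1326
r107=1101011 pc5: +32 =1358
r108=1101100 pc4: +16 =1374
r109=1101101 pc5: +32 =1406

Answer: 1406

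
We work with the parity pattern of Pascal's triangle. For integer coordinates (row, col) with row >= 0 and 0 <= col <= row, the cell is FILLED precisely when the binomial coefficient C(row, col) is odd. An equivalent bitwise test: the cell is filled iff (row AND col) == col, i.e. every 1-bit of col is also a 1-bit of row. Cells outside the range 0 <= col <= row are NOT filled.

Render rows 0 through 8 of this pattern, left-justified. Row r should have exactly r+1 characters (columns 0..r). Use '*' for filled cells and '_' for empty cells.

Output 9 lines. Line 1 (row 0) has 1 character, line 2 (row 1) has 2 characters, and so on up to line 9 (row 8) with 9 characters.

r0=0: *
r1=1: **
r2=10: *_*
r3=11: ****
r4=100: *___*
r5=101: **__**
r6=110: *_*_*_*
r7=111: ********
r8=1000: *_______*

Answer: *
**
*_*
****
*___*
**__**
*_*_*_*
********
*_______*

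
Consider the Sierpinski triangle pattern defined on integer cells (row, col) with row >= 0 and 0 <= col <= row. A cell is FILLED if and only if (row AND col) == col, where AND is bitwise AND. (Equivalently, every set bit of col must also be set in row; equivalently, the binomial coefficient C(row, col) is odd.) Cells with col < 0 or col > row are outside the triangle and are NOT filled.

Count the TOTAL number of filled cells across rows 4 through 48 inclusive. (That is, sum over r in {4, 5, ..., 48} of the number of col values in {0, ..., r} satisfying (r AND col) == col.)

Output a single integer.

Answer: 400

Derivation:
r4=100 pc1: +2 =2
r5=101 pc2: +4 =6
r6=110 pc2: +4 =10
r7=111 pc3: +8 =18
r8=1000 pc1: +2 =20
r9=1001 pc2: +4 =24
r10=1010 pc2: +4 =28
r11=1011 pc3: +8 =36
r12=1100 pc2: +4 =40
r13=1101 pc3: +8 =48
r14=1110 pc3: +8 =56
r15=1111 pc4: +16 =72
r16=10000 pc1: +2 =74
r17=10001 pc2: +4 =78
r18=10010 pc2: +4 =82
r19=10011 pc3: +8 =90
r20=10100 pc2: +4 =94
r21=10101 pc3: +8 =102
r22=10110 pc3: +8 =110
r23=10111 pc4: +16 =126
r24=11000 pc2: +4 =130
r25=11001 pc3: +8 =138
r26=11010 pc3: +8 =146
r27=11011 pc4: +16 =162
r28=11100 pc3: +8 =170
r29=11101 pc4: +16 =186
r30=11110 pc4: +16 =202
r31=11111 pc5: +32 =234
r32=100000 pc1: +2 =236
r33=100001 pc2: +4 =240
r34=100010 pc2: +4 =244
r35=100011 pc3: +8 =252
r36=100100 pc2: +4 =256
r37=100101 pc3: +8 =264
r38=100110 pc3: +8 =272
r39=100111 pc4: +16 =288
r40=101000 pc2: +4 =292
r41=101001 pc3: +8 =300
r42=101010 pc3: +8 =308
r43=101011 pc4: +16 =324
r44=101100 pc3: +8 =332
r45=101101 pc4: +16 =348
r46=101110 pc4: +16 =364
r47=101111 pc5: +32 =396
r48=110000 pc2: +4 =400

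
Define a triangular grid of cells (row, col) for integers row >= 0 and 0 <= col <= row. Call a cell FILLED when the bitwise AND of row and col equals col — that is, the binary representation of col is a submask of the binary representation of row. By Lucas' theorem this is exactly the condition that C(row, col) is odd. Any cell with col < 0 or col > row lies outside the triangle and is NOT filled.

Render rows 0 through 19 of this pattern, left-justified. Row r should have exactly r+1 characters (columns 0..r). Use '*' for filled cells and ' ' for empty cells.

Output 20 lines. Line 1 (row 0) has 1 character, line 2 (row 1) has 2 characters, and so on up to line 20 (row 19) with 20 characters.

r0=0: *
r1=1: **
r2=10: * *
r3=11: ****
r4=100: *   *
r5=101: **  **
r6=110: * * * *
r7=111: ********
r8=1000: *       *
r9=1001: **      **
r10=1010: * *     * *
r11=1011: ****    ****
r12=1100: *   *   *   *
r13=1101: **  **  **  **
r14=1110: * * * * * * * *
r15=1111: ****************
r16=10000: *               *
r17=10001: **              **
r18=10010: * *             * *
r19=10011: ****            ****

Answer: *
**
* *
****
*   *
**  **
* * * *
********
*       *
**      **
* *     * *
****    ****
*   *   *   *
**  **  **  **
* * * * * * * *
****************
*               *
**              **
* *             * *
****            ****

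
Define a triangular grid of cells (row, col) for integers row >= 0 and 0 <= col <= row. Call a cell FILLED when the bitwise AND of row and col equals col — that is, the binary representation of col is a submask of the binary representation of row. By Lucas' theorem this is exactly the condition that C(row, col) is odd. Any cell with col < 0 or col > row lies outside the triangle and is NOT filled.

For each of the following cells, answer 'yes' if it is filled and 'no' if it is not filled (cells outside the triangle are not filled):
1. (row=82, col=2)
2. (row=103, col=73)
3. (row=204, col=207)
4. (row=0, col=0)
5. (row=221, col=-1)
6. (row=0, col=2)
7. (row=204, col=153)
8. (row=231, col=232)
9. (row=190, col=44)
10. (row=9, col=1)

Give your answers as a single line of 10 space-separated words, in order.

Answer: yes no no yes no no no no yes yes

Derivation:
(82,2): row=0b1010010, col=0b10, row AND col = 0b10 = 2; 2 == 2 -> filled
(103,73): row=0b1100111, col=0b1001001, row AND col = 0b1000001 = 65; 65 != 73 -> empty
(204,207): col outside [0, 204] -> not filled
(0,0): row=0b0, col=0b0, row AND col = 0b0 = 0; 0 == 0 -> filled
(221,-1): col outside [0, 221] -> not filled
(0,2): col outside [0, 0] -> not filled
(204,153): row=0b11001100, col=0b10011001, row AND col = 0b10001000 = 136; 136 != 153 -> empty
(231,232): col outside [0, 231] -> not filled
(190,44): row=0b10111110, col=0b101100, row AND col = 0b101100 = 44; 44 == 44 -> filled
(9,1): row=0b1001, col=0b1, row AND col = 0b1 = 1; 1 == 1 -> filled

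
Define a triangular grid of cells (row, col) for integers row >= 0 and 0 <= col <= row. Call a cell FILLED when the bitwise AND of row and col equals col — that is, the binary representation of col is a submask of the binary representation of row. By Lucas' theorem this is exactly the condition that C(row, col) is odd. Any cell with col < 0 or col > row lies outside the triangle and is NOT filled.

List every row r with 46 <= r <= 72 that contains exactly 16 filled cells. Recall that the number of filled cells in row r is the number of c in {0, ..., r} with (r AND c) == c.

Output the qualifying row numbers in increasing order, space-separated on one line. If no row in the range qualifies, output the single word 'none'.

Row r has 2^popcount(r) filled cells, so we need popcount(r) = log2(16) = 4.
Scan r = 46..72 and keep those with exactly 4 one-bits:
r=46=101110 popcount=4 -> KEEP
r=47=101111 popcount=5 -> skip
r=48=110000 popcount=2 -> skip
r=49=110001 popcount=3 -> skip
r=50=110010 popcount=3 -> skip
r=51=110011 popcount=4 -> KEEP
r=52=110100 popcount=3 -> skip
r=53=110101 popcount=4 -> KEEP
r=54=110110 popcount=4 -> KEEP
r=55=110111 popcount=5 -> skip
r=56=111000 popcount=3 -> skip
r=57=111001 popcount=4 -> KEEP
r=58=111010 popcount=4 -> KEEP
r=59=111011 popcount=5 -> skip
r=60=111100 popcount=4 -> KEEP
r=61=111101 popcount=5 -> skip
r=62=111110 popcount=5 -> skip
r=63=111111 popcount=6 -> skip
r=64=1000000 popcount=1 -> skip
r=65=1000001 popcount=2 -> skip
r=66=1000010 popcount=2 -> skip
r=67=1000011 popcount=3 -> skip
r=68=1000100 popcount=2 -> skip
r=69=1000101 popcount=3 -> skip
r=70=1000110 popcount=3 -> skip
r=71=1000111 popcount=4 -> KEEP
r=72=1001000 popcount=2 -> skip
Kept rows: 46 51 53 54 57 58 60 71

Answer: 46 51 53 54 57 58 60 71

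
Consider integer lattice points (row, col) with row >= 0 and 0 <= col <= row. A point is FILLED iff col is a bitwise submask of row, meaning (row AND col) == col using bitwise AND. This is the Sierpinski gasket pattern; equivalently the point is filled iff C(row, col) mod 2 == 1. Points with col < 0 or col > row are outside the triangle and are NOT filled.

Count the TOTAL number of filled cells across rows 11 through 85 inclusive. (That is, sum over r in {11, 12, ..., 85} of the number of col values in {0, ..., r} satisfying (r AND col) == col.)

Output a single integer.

r11=1011 pc3: +8 =8
r12=1100 pc2: +4 =12
r13=1101 pc3: +8 =20
r14=1110 pc3: +8 =28
r15=1111 pc4: +16 =44
r16=10000 pc1: +2 =46
r17=10001 pc2: +4 =50
r18=10010 pc2: +4 =54
r19=10011 pc3: +8 =62
r20=10100 pc2: +4 =66
r21=10101 pc3: +8 =74
r22=10110 pc3: +8 =82
r23=10111 pc4: +16 =98
r24=11000 pc2: +4 =102
r25=11001 pc3: +8 =110
r26=11010 pc3: +8 =118
r27=11011 pc4: +16 =134
r28=11100 pc3: +8 =142
r29=11101 pc4: +16 =158
r30=11110 pc4: +16 =174
r31=11111 pc5: +32 =206
r32=100000 pc1: +2 =208
r33=100001 pc2: +4 =212
r34=100010 pc2: +4 =216
r35=100011 pc3: +8 =224
r36=100100 pc2: +4 =228
r37=100101 pc3: +8 =236
r38=100110 pc3: +8 =244
r39=100111 pc4: +16 =260
r40=101000 pc2: +4 =264
r41=101001 pc3: +8 =272
r42=101010 pc3: +8 =280
r43=101011 pc4: +16 =296
r44=101100 pc3: +8 =304
r45=101101 pc4: +16 =320
r46=101110 pc4: +16 =336
r47=101111 pc5: +32 =368
r48=110000 pc2: +4 =372
r49=110001 pc3: +8 =380
r50=110010 pc3: +8 =388
r51=110011 pc4: +16 =404
r52=110100 pc3: +8 =412
r53=110101 pc4: +16 =428
r54=110110 pc4: +16 =444
r55=110111 pc5: +32 =476
r56=111000 pc3: +8 =484
r57=111001 pc4: +16 =500
r58=111010 pc4: +16 =516
r59=111011 pc5: +32 =548
r60=111100 pc4: +16 =564
r61=111101 pc5: +32 =596
r62=111110 pc5: +32 =628
r63=111111 pc6: +64 =692
r64=1000000 pc1: +2 =694
r65=1000001 pc2: +4 =698
r66=1000010 pc2: +4 =702
r67=1000011 pc3: +8 =710
r68=1000100 pc2: +4 =714
r69=1000101 pc3: +8 =722
r70=1000110 pc3: +8 =730
r71=1000111 pc4: +16 =746
r72=1001000 pc2: +4 =750
r73=1001001 pc3: +8 =758
r74=1001010 pc3: +8 =766
r75=1001011 pc4: +16 =782
r76=1001100 pc3: +8 =790
r77=1001101 pc4: +16 =806
r78=1001110 pc4: +16 =822
r79=1001111 pc5: +32 =854
r80=1010000 pc2: +4 =858
r81=1010001 pc3: +8 =866
r82=1010010 pc3: +8 =874
r83=1010011 pc4: +16 =890
r84=1010100 pc3: +8 =898
r85=1010101 pc4: +16 =914

Answer: 914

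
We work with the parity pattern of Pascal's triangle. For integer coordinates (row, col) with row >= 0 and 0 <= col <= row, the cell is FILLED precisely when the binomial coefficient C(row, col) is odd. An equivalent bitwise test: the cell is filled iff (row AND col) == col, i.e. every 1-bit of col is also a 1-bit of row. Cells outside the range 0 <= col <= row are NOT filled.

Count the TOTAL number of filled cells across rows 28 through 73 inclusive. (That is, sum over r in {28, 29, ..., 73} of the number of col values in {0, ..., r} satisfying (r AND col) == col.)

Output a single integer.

r28=11100 pc3: +8 =8
r29=11101 pc4: +16 =24
r30=11110 pc4: +16 =40
r31=11111 pc5: +32 =72
r32=100000 pc1: +2 =74
r33=100001 pc2: +4 =78
r34=100010 pc2: +4 =82
r35=100011 pc3: +8 =90
r36=100100 pc2: +4 =94
r37=100101 pc3: +8 =102
r38=100110 pc3: +8 =110
r39=100111 pc4: +16 =126
r40=101000 pc2: +4 =130
r41=101001 pc3: +8 =138
r42=101010 pc3: +8 =146
r43=101011 pc4: +16 =162
r44=101100 pc3: +8 =170
r45=101101 pc4: +16 =186
r46=101110 pc4: +16 =202
r47=101111 pc5: +32 =234
r48=110000 pc2: +4 =238
r49=110001 pc3: +8 =246
r50=110010 pc3: +8 =254
r51=110011 pc4: +16 =270
r52=110100 pc3: +8 =278
r53=110101 pc4: +16 =294
r54=110110 pc4: +16 =310
r55=110111 pc5: +32 =342
r56=111000 pc3: +8 =350
r57=111001 pc4: +16 =366
r58=111010 pc4: +16 =382
r59=111011 pc5: +32 =414
r60=111100 pc4: +16 =430
r61=111101 pc5: +32 =462
r62=111110 pc5: +32 =494
r63=111111 pc6: +64 =558
r64=1000000 pc1: +2 =560
r65=1000001 pc2: +4 =564
r66=1000010 pc2: +4 =568
r67=1000011 pc3: +8 =576
r68=1000100 pc2: +4 =580
r69=1000101 pc3: +8 =588
r70=1000110 pc3: +8 =596
r71=1000111 pc4: +16 =612
r72=1001000 pc2: +4 =616
r73=1001001 pc3: +8 =624

Answer: 624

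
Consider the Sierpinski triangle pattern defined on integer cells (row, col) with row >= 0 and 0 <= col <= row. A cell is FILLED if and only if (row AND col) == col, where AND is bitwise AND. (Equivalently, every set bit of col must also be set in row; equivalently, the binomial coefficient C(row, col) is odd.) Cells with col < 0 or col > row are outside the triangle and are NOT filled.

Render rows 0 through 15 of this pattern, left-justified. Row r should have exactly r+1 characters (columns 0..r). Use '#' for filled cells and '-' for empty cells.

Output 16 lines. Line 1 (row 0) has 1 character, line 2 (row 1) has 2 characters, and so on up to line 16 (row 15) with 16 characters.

Answer: #
##
#-#
####
#---#
##--##
#-#-#-#
########
#-------#
##------##
#-#-----#-#
####----####
#---#---#---#
##--##--##--##
#-#-#-#-#-#-#-#
################

Derivation:
r0=0: #
r1=1: ##
r2=10: #-#
r3=11: ####
r4=100: #---#
r5=101: ##--##
r6=110: #-#-#-#
r7=111: ########
r8=1000: #-------#
r9=1001: ##------##
r10=1010: #-#-----#-#
r11=1011: ####----####
r12=1100: #---#---#---#
r13=1101: ##--##--##--##
r14=1110: #-#-#-#-#-#-#-#
r15=1111: ################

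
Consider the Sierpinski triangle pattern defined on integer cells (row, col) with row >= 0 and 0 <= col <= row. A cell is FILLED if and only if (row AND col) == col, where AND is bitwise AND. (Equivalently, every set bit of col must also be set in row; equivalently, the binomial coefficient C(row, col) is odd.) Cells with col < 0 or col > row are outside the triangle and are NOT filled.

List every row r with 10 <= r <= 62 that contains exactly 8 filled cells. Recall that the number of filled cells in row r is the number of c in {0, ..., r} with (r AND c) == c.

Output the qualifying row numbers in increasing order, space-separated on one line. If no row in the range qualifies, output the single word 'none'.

Row r has 2^popcount(r) filled cells, so we need popcount(r) = log2(8) = 3.
Scan r = 10..62 and keep those with exactly 3 one-bits:
r=10=1010 popcount=2 -> skip
r=11=1011 popcount=3 -> KEEP
r=12=1100 popcount=2 -> skip
r=13=1101 popcount=3 -> KEEP
r=14=1110 popcount=3 -> KEEP
r=15=1111 popcount=4 -> skip
r=16=10000 popcount=1 -> skip
r=17=10001 popcount=2 -> skip
r=18=10010 popcount=2 -> skip
r=19=10011 popcount=3 -> KEEP
r=20=10100 popcount=2 -> skip
r=21=10101 popcount=3 -> KEEP
r=22=10110 popcount=3 -> KEEP
r=23=10111 popcount=4 -> skip
r=24=11000 popcount=2 -> skip
r=25=11001 popcount=3 -> KEEP
r=26=11010 popcount=3 -> KEEP
r=27=11011 popcount=4 -> skip
r=28=11100 popcount=3 -> KEEP
r=29=11101 popcount=4 -> skip
r=30=11110 popcount=4 -> skip
r=31=11111 popcount=5 -> skip
r=32=100000 popcount=1 -> skip
r=33=100001 popcount=2 -> skip
r=34=100010 popcount=2 -> skip
r=35=100011 popcount=3 -> KEEP
r=36=100100 popcount=2 -> skip
r=37=100101 popcount=3 -> KEEP
r=38=100110 popcount=3 -> KEEP
r=39=100111 popcount=4 -> skip
r=40=101000 popcount=2 -> skip
r=41=101001 popcount=3 -> KEEP
r=42=101010 popcount=3 -> KEEP
r=43=101011 popcount=4 -> skip
r=44=101100 popcount=3 -> KEEP
r=45=101101 popcount=4 -> skip
r=46=101110 popcount=4 -> skip
r=47=101111 popcount=5 -> skip
r=48=110000 popcount=2 -> skip
r=49=110001 popcount=3 -> KEEP
r=50=110010 popcount=3 -> KEEP
r=51=110011 popcount=4 -> skip
r=52=110100 popcount=3 -> KEEP
r=53=110101 popcount=4 -> skip
r=54=110110 popcount=4 -> skip
r=55=110111 popcount=5 -> skip
r=56=111000 popcount=3 -> KEEP
r=57=111001 popcount=4 -> skip
r=58=111010 popcount=4 -> skip
r=59=111011 popcount=5 -> skip
r=60=111100 popcount=4 -> skip
r=61=111101 popcount=5 -> skip
r=62=111110 popcount=5 -> skip
Kept rows: 11 13 14 19 21 22 25 26 28 35 37 38 41 42 44 49 50 52 56

Answer: 11 13 14 19 21 22 25 26 28 35 37 38 41 42 44 49 50 52 56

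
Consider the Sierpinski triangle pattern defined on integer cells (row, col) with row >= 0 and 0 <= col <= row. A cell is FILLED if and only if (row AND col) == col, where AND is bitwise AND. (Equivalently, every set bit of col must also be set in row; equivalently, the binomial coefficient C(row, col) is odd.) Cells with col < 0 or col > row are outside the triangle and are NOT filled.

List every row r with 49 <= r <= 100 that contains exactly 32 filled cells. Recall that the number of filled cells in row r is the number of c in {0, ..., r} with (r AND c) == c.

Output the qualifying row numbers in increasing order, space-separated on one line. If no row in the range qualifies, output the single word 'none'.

Row r has 2^popcount(r) filled cells, so we need popcount(r) = log2(32) = 5.
Scan r = 49..100 and keep those with exactly 5 one-bits:
r=49=110001 popcount=3 -> skip
r=50=110010 popcount=3 -> skip
r=51=110011 popcount=4 -> skip
r=52=110100 popcount=3 -> skip
r=53=110101 popcount=4 -> skip
r=54=110110 popcount=4 -> skip
r=55=110111 popcount=5 -> KEEP
r=56=111000 popcount=3 -> skip
r=57=111001 popcount=4 -> skip
r=58=111010 popcount=4 -> skip
r=59=111011 popcount=5 -> KEEP
r=60=111100 popcount=4 -> skip
r=61=111101 popcount=5 -> KEEP
r=62=111110 popcount=5 -> KEEP
r=63=111111 popcount=6 -> skip
r=64=1000000 popcount=1 -> skip
r=65=1000001 popcount=2 -> skip
r=66=1000010 popcount=2 -> skip
r=67=1000011 popcount=3 -> skip
r=68=1000100 popcount=2 -> skip
r=69=1000101 popcount=3 -> skip
r=70=1000110 popcount=3 -> skip
r=71=1000111 popcount=4 -> skip
r=72=1001000 popcount=2 -> skip
r=73=1001001 popcount=3 -> skip
r=74=1001010 popcount=3 -> skip
r=75=1001011 popcount=4 -> skip
r=76=1001100 popcount=3 -> skip
r=77=1001101 popcount=4 -> skip
r=78=1001110 popcount=4 -> skip
r=79=1001111 popcount=5 -> KEEP
r=80=1010000 popcount=2 -> skip
r=81=1010001 popcount=3 -> skip
r=82=1010010 popcount=3 -> skip
r=83=1010011 popcount=4 -> skip
r=84=1010100 popcount=3 -> skip
r=85=1010101 popcount=4 -> skip
r=86=1010110 popcount=4 -> skip
r=87=1010111 popcount=5 -> KEEP
r=88=1011000 popcount=3 -> skip
r=89=1011001 popcount=4 -> skip
r=90=1011010 popcount=4 -> skip
r=91=1011011 popcount=5 -> KEEP
r=92=1011100 popcount=4 -> skip
r=93=1011101 popcount=5 -> KEEP
r=94=1011110 popcount=5 -> KEEP
r=95=1011111 popcount=6 -> skip
r=96=1100000 popcount=2 -> skip
r=97=1100001 popcount=3 -> skip
r=98=1100010 popcount=3 -> skip
r=99=1100011 popcount=4 -> skip
r=100=1100100 popcount=3 -> skip
Kept rows: 55 59 61 62 79 87 91 93 94

Answer: 55 59 61 62 79 87 91 93 94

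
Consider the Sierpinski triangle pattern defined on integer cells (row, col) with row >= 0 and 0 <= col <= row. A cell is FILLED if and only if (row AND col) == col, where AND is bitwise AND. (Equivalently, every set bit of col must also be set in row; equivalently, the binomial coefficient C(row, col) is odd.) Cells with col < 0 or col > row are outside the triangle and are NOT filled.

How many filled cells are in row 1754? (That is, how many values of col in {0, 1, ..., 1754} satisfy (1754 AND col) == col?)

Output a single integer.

Answer: 128

Derivation:
1754 in binary = 11011011010
popcount(1754) = number of 1-bits in 11011011010 = 7
A col c satisfies (1754 AND c) == c iff every set bit of c is also set in 1754; each of the 7 set bits of 1754 can independently be on or off in c.
count = 2^7 = 128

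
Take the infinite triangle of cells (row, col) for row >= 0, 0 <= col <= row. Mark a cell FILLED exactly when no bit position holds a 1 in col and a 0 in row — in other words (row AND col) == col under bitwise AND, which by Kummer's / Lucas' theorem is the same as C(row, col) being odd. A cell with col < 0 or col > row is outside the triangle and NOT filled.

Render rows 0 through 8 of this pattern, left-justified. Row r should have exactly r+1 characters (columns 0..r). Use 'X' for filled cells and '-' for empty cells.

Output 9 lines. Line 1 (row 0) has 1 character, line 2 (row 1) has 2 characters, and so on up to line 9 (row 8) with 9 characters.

Answer: X
XX
X-X
XXXX
X---X
XX--XX
X-X-X-X
XXXXXXXX
X-------X

Derivation:
r0=0: X
r1=1: XX
r2=10: X-X
r3=11: XXXX
r4=100: X---X
r5=101: XX--XX
r6=110: X-X-X-X
r7=111: XXXXXXXX
r8=1000: X-------X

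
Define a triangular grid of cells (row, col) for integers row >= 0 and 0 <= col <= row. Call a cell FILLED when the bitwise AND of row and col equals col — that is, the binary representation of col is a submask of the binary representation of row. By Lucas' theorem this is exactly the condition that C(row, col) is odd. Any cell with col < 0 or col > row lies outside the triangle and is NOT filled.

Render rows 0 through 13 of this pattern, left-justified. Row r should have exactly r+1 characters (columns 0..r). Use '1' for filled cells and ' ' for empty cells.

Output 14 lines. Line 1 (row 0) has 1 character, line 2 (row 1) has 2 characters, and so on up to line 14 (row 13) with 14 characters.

r0=0: 1
r1=1: 11
r2=10: 1 1
r3=11: 1111
r4=100: 1   1
r5=101: 11  11
r6=110: 1 1 1 1
r7=111: 11111111
r8=1000: 1       1
r9=1001: 11      11
r10=1010: 1 1     1 1
r11=1011: 1111    1111
r12=1100: 1   1   1   1
r13=1101: 11  11  11  11

Answer: 1
11
1 1
1111
1   1
11  11
1 1 1 1
11111111
1       1
11      11
1 1     1 1
1111    1111
1   1   1   1
11  11  11  11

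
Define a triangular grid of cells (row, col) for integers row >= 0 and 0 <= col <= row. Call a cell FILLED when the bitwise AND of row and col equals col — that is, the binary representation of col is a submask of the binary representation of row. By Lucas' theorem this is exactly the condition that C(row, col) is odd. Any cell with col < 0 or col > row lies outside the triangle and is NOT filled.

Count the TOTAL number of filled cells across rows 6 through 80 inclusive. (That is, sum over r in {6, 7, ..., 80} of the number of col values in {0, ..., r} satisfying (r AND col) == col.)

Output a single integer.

Answer: 880

Derivation:
r6=110 pc2: +4 =4
r7=111 pc3: +8 =12
r8=1000 pc1: +2 =14
r9=1001 pc2: +4 =18
r10=1010 pc2: +4 =22
r11=1011 pc3: +8 =30
r12=1100 pc2: +4 =34
r13=1101 pc3: +8 =42
r14=1110 pc3: +8 =50
r15=1111 pc4: +16 =66
r16=10000 pc1: +2 =68
r17=10001 pc2: +4 =72
r18=10010 pc2: +4 =76
r19=10011 pc3: +8 =84
r20=10100 pc2: +4 =88
r21=10101 pc3: +8 =96
r22=10110 pc3: +8 =104
r23=10111 pc4: +16 =120
r24=11000 pc2: +4 =124
r25=11001 pc3: +8 =132
r26=11010 pc3: +8 =140
r27=11011 pc4: +16 =156
r28=11100 pc3: +8 =164
r29=11101 pc4: +16 =180
r30=11110 pc4: +16 =196
r31=11111 pc5: +32 =228
r32=100000 pc1: +2 =230
r33=100001 pc2: +4 =234
r34=100010 pc2: +4 =238
r35=100011 pc3: +8 =246
r36=100100 pc2: +4 =250
r37=100101 pc3: +8 =258
r38=100110 pc3: +8 =266
r39=100111 pc4: +16 =282
r40=101000 pc2: +4 =286
r41=101001 pc3: +8 =294
r42=101010 pc3: +8 =302
r43=101011 pc4: +16 =318
r44=101100 pc3: +8 =326
r45=101101 pc4: +16 =342
r46=101110 pc4: +16 =358
r47=101111 pc5: +32 =390
r48=110000 pc2: +4 =394
r49=110001 pc3: +8 =402
r50=110010 pc3: +8 =410
r51=110011 pc4: +16 =426
r52=110100 pc3: +8 =434
r53=110101 pc4: +16 =450
r54=110110 pc4: +16 =466
r55=110111 pc5: +32 =498
r56=111000 pc3: +8 =506
r57=111001 pc4: +16 =522
r58=111010 pc4: +16 =538
r59=111011 pc5: +32 =570
r60=111100 pc4: +16 =586
r61=111101 pc5: +32 =618
r62=111110 pc5: +32 =650
r63=111111 pc6: +64 =714
r64=1000000 pc1: +2 =716
r65=1000001 pc2: +4 =720
r66=1000010 pc2: +4 =724
r67=1000011 pc3: +8 =732
r68=1000100 pc2: +4 =736
r69=1000101 pc3: +8 =744
r70=1000110 pc3: +8 =752
r71=1000111 pc4: +16 =768
r72=1001000 pc2: +4 =772
r73=1001001 pc3: +8 =780
r74=1001010 pc3: +8 =788
r75=1001011 pc4: +16 =804
r76=1001100 pc3: +8 =812
r77=1001101 pc4: +16 =828
r78=1001110 pc4: +16 =844
r79=1001111 pc5: +32 =876
r80=1010000 pc2: +4 =880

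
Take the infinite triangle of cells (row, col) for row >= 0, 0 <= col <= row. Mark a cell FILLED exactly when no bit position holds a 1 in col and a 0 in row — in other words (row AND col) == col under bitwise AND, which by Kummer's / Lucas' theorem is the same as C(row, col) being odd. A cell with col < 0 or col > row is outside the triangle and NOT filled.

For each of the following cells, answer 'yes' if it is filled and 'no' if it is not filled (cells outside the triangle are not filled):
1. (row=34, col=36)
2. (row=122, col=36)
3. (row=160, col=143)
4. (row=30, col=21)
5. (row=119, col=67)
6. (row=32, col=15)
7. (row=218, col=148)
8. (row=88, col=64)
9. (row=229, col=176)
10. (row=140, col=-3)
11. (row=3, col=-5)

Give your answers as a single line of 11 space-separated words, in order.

(34,36): col outside [0, 34] -> not filled
(122,36): row=0b1111010, col=0b100100, row AND col = 0b100000 = 32; 32 != 36 -> empty
(160,143): row=0b10100000, col=0b10001111, row AND col = 0b10000000 = 128; 128 != 143 -> empty
(30,21): row=0b11110, col=0b10101, row AND col = 0b10100 = 20; 20 != 21 -> empty
(119,67): row=0b1110111, col=0b1000011, row AND col = 0b1000011 = 67; 67 == 67 -> filled
(32,15): row=0b100000, col=0b1111, row AND col = 0b0 = 0; 0 != 15 -> empty
(218,148): row=0b11011010, col=0b10010100, row AND col = 0b10010000 = 144; 144 != 148 -> empty
(88,64): row=0b1011000, col=0b1000000, row AND col = 0b1000000 = 64; 64 == 64 -> filled
(229,176): row=0b11100101, col=0b10110000, row AND col = 0b10100000 = 160; 160 != 176 -> empty
(140,-3): col outside [0, 140] -> not filled
(3,-5): col outside [0, 3] -> not filled

Answer: no no no no yes no no yes no no no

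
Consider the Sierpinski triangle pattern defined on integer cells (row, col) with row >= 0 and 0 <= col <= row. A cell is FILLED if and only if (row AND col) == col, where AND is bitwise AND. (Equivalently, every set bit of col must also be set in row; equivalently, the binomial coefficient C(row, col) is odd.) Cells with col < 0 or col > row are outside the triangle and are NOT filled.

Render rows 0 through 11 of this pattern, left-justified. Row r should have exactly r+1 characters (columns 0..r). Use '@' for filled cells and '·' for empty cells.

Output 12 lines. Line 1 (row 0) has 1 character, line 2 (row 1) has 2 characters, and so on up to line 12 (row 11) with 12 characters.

r0=0: @
r1=1: @@
r2=10: @·@
r3=11: @@@@
r4=100: @···@
r5=101: @@··@@
r6=110: @·@·@·@
r7=111: @@@@@@@@
r8=1000: @·······@
r9=1001: @@······@@
r10=1010: @·@·····@·@
r11=1011: @@@@····@@@@

Answer: @
@@
@·@
@@@@
@···@
@@··@@
@·@·@·@
@@@@@@@@
@·······@
@@······@@
@·@·····@·@
@@@@····@@@@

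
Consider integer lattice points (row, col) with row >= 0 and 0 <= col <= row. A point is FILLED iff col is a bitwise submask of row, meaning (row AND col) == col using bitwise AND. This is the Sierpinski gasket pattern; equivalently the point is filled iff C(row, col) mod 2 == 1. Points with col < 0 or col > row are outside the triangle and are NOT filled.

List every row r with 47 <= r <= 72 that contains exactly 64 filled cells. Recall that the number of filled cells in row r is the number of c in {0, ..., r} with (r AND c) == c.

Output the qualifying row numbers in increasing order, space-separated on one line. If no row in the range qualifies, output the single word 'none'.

Answer: 63

Derivation:
Row r has 2^popcount(r) filled cells, so we need popcount(r) = log2(64) = 6.
Scan r = 47..72 and keep those with exactly 6 one-bits:
r=47=101111 popcount=5 -> skip
r=48=110000 popcount=2 -> skip
r=49=110001 popcount=3 -> skip
r=50=110010 popcount=3 -> skip
r=51=110011 popcount=4 -> skip
r=52=110100 popcount=3 -> skip
r=53=110101 popcount=4 -> skip
r=54=110110 popcount=4 -> skip
r=55=110111 popcount=5 -> skip
r=56=111000 popcount=3 -> skip
r=57=111001 popcount=4 -> skip
r=58=111010 popcount=4 -> skip
r=59=111011 popcount=5 -> skip
r=60=111100 popcount=4 -> skip
r=61=111101 popcount=5 -> skip
r=62=111110 popcount=5 -> skip
r=63=111111 popcount=6 -> KEEP
r=64=1000000 popcount=1 -> skip
r=65=1000001 popcount=2 -> skip
r=66=1000010 popcount=2 -> skip
r=67=1000011 popcount=3 -> skip
r=68=1000100 popcount=2 -> skip
r=69=1000101 popcount=3 -> skip
r=70=1000110 popcount=3 -> skip
r=71=1000111 popcount=4 -> skip
r=72=1001000 popcount=2 -> skip
Kept rows: 63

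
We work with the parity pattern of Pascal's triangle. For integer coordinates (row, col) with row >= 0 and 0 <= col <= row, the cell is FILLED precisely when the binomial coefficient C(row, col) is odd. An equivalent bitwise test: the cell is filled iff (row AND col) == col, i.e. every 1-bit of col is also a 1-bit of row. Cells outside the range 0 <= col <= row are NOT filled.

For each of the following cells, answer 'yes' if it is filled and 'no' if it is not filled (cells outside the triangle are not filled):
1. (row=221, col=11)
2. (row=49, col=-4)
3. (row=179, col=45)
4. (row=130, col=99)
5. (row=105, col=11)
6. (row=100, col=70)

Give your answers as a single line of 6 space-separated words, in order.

(221,11): row=0b11011101, col=0b1011, row AND col = 0b1001 = 9; 9 != 11 -> empty
(49,-4): col outside [0, 49] -> not filled
(179,45): row=0b10110011, col=0b101101, row AND col = 0b100001 = 33; 33 != 45 -> empty
(130,99): row=0b10000010, col=0b1100011, row AND col = 0b10 = 2; 2 != 99 -> empty
(105,11): row=0b1101001, col=0b1011, row AND col = 0b1001 = 9; 9 != 11 -> empty
(100,70): row=0b1100100, col=0b1000110, row AND col = 0b1000100 = 68; 68 != 70 -> empty

Answer: no no no no no no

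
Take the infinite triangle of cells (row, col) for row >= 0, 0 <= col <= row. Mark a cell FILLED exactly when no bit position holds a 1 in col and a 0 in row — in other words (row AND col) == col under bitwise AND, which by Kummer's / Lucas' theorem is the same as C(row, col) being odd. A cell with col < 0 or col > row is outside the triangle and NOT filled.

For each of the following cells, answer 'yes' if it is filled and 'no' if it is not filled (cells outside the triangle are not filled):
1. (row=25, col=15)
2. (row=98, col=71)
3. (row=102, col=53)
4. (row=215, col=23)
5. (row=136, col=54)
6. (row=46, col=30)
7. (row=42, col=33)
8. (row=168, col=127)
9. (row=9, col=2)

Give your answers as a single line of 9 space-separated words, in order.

Answer: no no no yes no no no no no

Derivation:
(25,15): row=0b11001, col=0b1111, row AND col = 0b1001 = 9; 9 != 15 -> empty
(98,71): row=0b1100010, col=0b1000111, row AND col = 0b1000010 = 66; 66 != 71 -> empty
(102,53): row=0b1100110, col=0b110101, row AND col = 0b100100 = 36; 36 != 53 -> empty
(215,23): row=0b11010111, col=0b10111, row AND col = 0b10111 = 23; 23 == 23 -> filled
(136,54): row=0b10001000, col=0b110110, row AND col = 0b0 = 0; 0 != 54 -> empty
(46,30): row=0b101110, col=0b11110, row AND col = 0b1110 = 14; 14 != 30 -> empty
(42,33): row=0b101010, col=0b100001, row AND col = 0b100000 = 32; 32 != 33 -> empty
(168,127): row=0b10101000, col=0b1111111, row AND col = 0b101000 = 40; 40 != 127 -> empty
(9,2): row=0b1001, col=0b10, row AND col = 0b0 = 0; 0 != 2 -> empty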